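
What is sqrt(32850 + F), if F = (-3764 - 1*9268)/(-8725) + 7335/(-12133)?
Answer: 3*sqrt(1636183001153141903)/21172085 ≈ 181.25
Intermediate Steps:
F = 94119381/105860425 (F = (-3764 - 9268)*(-1/8725) + 7335*(-1/12133) = -13032*(-1/8725) - 7335/12133 = 13032/8725 - 7335/12133 = 94119381/105860425 ≈ 0.88909)
sqrt(32850 + F) = sqrt(32850 + 94119381/105860425) = sqrt(3477609080631/105860425) = 3*sqrt(1636183001153141903)/21172085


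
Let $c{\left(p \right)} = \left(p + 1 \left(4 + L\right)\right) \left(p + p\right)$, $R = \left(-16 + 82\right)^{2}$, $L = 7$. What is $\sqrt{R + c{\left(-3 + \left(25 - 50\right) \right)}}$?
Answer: $2 \sqrt{1327} \approx 72.856$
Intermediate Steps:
$R = 4356$ ($R = 66^{2} = 4356$)
$c{\left(p \right)} = 2 p \left(11 + p\right)$ ($c{\left(p \right)} = \left(p + 1 \left(4 + 7\right)\right) \left(p + p\right) = \left(p + 1 \cdot 11\right) 2 p = \left(p + 11\right) 2 p = \left(11 + p\right) 2 p = 2 p \left(11 + p\right)$)
$\sqrt{R + c{\left(-3 + \left(25 - 50\right) \right)}} = \sqrt{4356 + 2 \left(-3 + \left(25 - 50\right)\right) \left(11 + \left(-3 + \left(25 - 50\right)\right)\right)} = \sqrt{4356 + 2 \left(-3 - 25\right) \left(11 - 28\right)} = \sqrt{4356 + 2 \left(-28\right) \left(11 - 28\right)} = \sqrt{4356 + 2 \left(-28\right) \left(-17\right)} = \sqrt{4356 + 952} = \sqrt{5308} = 2 \sqrt{1327}$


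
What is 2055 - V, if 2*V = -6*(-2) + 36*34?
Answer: 1437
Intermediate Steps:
V = 618 (V = (-6*(-2) + 36*34)/2 = (12 + 1224)/2 = (1/2)*1236 = 618)
2055 - V = 2055 - 1*618 = 2055 - 618 = 1437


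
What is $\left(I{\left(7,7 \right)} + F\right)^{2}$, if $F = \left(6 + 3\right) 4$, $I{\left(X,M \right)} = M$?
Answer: $1849$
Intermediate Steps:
$F = 36$ ($F = 9 \cdot 4 = 36$)
$\left(I{\left(7,7 \right)} + F\right)^{2} = \left(7 + 36\right)^{2} = 43^{2} = 1849$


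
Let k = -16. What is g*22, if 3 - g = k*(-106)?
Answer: -37246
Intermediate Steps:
g = -1693 (g = 3 - (-16)*(-106) = 3 - 1*1696 = 3 - 1696 = -1693)
g*22 = -1693*22 = -37246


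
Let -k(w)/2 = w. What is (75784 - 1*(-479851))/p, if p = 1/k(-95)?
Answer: 105570650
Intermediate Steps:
k(w) = -2*w
p = 1/190 (p = 1/(-2*(-95)) = 1/190 ≈ 0.0052632)
(75784 - 1*(-479851))/p = (75784 - 1*(-479851))/(1/190) = (75784 + 479851)*190 = 555635*190 = 105570650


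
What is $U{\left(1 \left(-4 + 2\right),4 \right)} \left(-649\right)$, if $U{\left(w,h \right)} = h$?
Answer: $-2596$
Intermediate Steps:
$U{\left(1 \left(-4 + 2\right),4 \right)} \left(-649\right) = 4 \left(-649\right) = -2596$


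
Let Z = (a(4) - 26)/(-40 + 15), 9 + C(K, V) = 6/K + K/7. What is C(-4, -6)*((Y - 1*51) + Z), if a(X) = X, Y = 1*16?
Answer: 26443/70 ≈ 377.76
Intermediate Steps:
C(K, V) = -9 + 6/K + K/7 (C(K, V) = -9 + (6/K + K/7) = -9 + 6/K + K/7)
Y = 16
Z = 22/25 (Z = (4 - 26)/(-40 + 15) = -22/(-25) = -22*(-1/25) = 22/25 ≈ 0.88000)
C(-4, -6)*((Y - 1*51) + Z) = (-9 + 6/(-4) + (1/7)*(-4))*((16 - 1*51) + 22/25) = (-9 + 6*(-1/4) - 4/7)*((16 - 51) + 22/25) = (-9 - 3/2 - 4/7)*(-35 + 22/25) = -155/14*(-853/25) = 26443/70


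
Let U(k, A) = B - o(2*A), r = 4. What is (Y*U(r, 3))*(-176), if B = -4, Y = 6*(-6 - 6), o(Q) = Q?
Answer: -126720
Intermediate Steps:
Y = -72 (Y = 6*(-12) = -72)
U(k, A) = -4 - 2*A
(Y*U(r, 3))*(-176) = -72*(-4 - 2*3)*(-176) = -72*(-4 - 6)*(-176) = -72*(-10)*(-176) = 720*(-176) = -126720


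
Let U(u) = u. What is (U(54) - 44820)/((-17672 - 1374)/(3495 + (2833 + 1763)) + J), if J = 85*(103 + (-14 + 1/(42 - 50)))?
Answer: -2897613648/488827217 ≈ -5.9277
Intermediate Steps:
J = 60435/8 (J = 85*(103 + (-14 + 1/(-8))) = 85*(103 + (-14 - ⅛)) = 85*(103 - 113/8) = 85*(711/8) = 60435/8 ≈ 7554.4)
(U(54) - 44820)/((-17672 - 1374)/(3495 + (2833 + 1763)) + J) = (54 - 44820)/((-17672 - 1374)/(3495 + (2833 + 1763)) + 60435/8) = -44766/(-19046/(3495 + 4596) + 60435/8) = -44766/(-19046/8091 + 60435/8) = -44766/488827217/64728 = -44766*64728/488827217 = -2897613648/488827217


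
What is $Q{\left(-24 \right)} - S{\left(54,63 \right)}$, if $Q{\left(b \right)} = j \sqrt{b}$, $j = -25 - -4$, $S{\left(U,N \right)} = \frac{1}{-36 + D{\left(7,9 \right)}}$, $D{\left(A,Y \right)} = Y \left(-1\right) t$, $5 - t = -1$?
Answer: $\frac{1}{90} - 42 i \sqrt{6} \approx 0.011111 - 102.88 i$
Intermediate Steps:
$t = 6$ ($t = 5 - -1 = 5 + 1 = 6$)
$D{\left(A,Y \right)} = - 6 Y$ ($D{\left(A,Y \right)} = Y \left(-1\right) 6 = - Y 6 = - 6 Y$)
$S{\left(U,N \right)} = - \frac{1}{90}$ ($S{\left(U,N \right)} = \frac{1}{-36 - 54} = \frac{1}{-90} = - \frac{1}{90}$)
$j = -21$ ($j = -25 + 4 = -21$)
$Q{\left(b \right)} = - 21 \sqrt{b}$
$Q{\left(-24 \right)} - S{\left(54,63 \right)} = - 21 \sqrt{-24} - - \frac{1}{90} = - 21 \cdot 2 i \sqrt{6} + \frac{1}{90} = - 42 i \sqrt{6} + \frac{1}{90} = \frac{1}{90} - 42 i \sqrt{6}$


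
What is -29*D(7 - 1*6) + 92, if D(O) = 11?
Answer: -227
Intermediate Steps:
-29*D(7 - 1*6) + 92 = -29*11 + 92 = -319 + 92 = -227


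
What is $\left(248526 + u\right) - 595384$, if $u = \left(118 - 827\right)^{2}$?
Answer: $155823$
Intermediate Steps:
$u = 502681$ ($u = \left(-709\right)^{2} = 502681$)
$\left(248526 + u\right) - 595384 = \left(248526 + 502681\right) - 595384 = 751207 - 595384 = 155823$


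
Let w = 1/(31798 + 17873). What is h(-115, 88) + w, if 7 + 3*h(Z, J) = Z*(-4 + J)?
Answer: -160056518/49671 ≈ -3222.3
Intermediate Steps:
w = 1/49671 ≈ 2.0132e-5
h(Z, J) = -7/3 + Z*(-4 + J)/3 (h(Z, J) = -7/3 + (Z*(-4 + J))/3 = -7/3 + Z*(-4 + J)/3)
h(-115, 88) + w = (-7/3 - 4/3*(-115) + (⅓)*88*(-115)) + 1/49671 = (-7/3 + 460/3 - 10120/3) + 1/49671 = -9667/3 + 1/49671 = -160056518/49671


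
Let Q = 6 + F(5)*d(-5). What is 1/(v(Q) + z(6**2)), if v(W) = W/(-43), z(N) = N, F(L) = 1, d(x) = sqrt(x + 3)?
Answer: 33153/1188883 + 43*I*sqrt(2)/2377766 ≈ 0.027886 + 2.5575e-5*I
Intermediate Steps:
d(x) = sqrt(3 + x)
Q = 6 + I*sqrt(2) (Q = 6 + 1*sqrt(3 - 5) = 6 + 1*sqrt(-2) = 6 + 1*(I*sqrt(2)) = 6 + I*sqrt(2) ≈ 6.0 + 1.4142*I)
v(W) = -W/43 (v(W) = W*(-1/43) = -W/43)
1/(v(Q) + z(6**2)) = 1/(-(6 + I*sqrt(2))/43 + 6**2) = 1/((-6/43 - I*sqrt(2)/43) + 36) = 1/(1542/43 - I*sqrt(2)/43)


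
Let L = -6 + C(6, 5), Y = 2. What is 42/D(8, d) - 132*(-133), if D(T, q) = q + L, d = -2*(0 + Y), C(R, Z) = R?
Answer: 35091/2 ≈ 17546.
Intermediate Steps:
d = -4 (d = -2*(0 + 2) = -2*2 = -4)
L = 0 (L = -6 + 6 = 0)
D(T, q) = q (D(T, q) = q + 0 = q)
42/D(8, d) - 132*(-133) = 42/(-4) - 132*(-133) = 42*(-¼) + 17556 = -21/2 + 17556 = 35091/2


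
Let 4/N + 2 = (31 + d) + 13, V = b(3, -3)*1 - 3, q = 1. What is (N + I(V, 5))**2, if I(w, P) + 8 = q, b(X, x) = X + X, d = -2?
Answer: 4761/100 ≈ 47.610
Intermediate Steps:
b(X, x) = 2*X
V = 3 (V = (2*3)*1 - 3 = 6*1 - 3 = 6 - 3 = 3)
I(w, P) = -7 (I(w, P) = -8 + 1 = -7)
N = 1/10 (N = 4/(-2 + ((31 - 2) + 13)) = 4/(-2 + (29 + 13)) = 4/(-2 + 42) = 4/40 = 4*(1/40) = 1/10 ≈ 0.10000)
(N + I(V, 5))**2 = (1/10 - 7)**2 = (-69/10)**2 = 4761/100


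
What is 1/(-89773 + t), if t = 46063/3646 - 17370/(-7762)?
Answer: -14150126/1270088825385 ≈ -1.1141e-5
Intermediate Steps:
t = 210436013/14150126 (t = 46063*(1/3646) - 17370*(-1/7762) = 46063/3646 + 8685/3881 = 210436013/14150126 ≈ 14.872)
1/(-89773 + t) = 1/(-89773 + 210436013/14150126) = 1/(-1270088825385/14150126) = -14150126/1270088825385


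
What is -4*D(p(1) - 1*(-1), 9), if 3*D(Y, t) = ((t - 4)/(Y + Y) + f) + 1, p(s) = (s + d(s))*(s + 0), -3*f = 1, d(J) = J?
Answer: -2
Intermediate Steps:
f = -1/3 (f = -1/3*1 = -1/3 ≈ -0.33333)
p(s) = 2*s**2 (p(s) = (s + s)*(s + 0) = (2*s)*s = 2*s**2)
D(Y, t) = 2/9 + (-4 + t)/(6*Y) (D(Y, t) = (((t - 4)/(Y + Y) - 1/3) + 1)/3 = (((-4 + t)/((2*Y)) - 1/3) + 1)/3 = (((-4 + t)*(1/(2*Y)) - 1/3) + 1)/3 = (((-4 + t)/(2*Y) - 1/3) + 1)/3 = ((-1/3 + (-4 + t)/(2*Y)) + 1)/3 = (2/3 + (-4 + t)/(2*Y))/3 = 2/9 + (-4 + t)/(6*Y))
-4*D(p(1) - 1*(-1), 9) = -2*(-12 + 3*9 + 4*(2*1**2 - 1*(-1)))/(9*(2*1**2 - 1*(-1))) = -2*(-12 + 27 + 4*(2*1 + 1))/(9*(2*1 + 1)) = -2*(-12 + 27 + 4*(2 + 1))/(9*(2 + 1)) = -2*(-12 + 27 + 4*3)/(9*3) = -2*(-12 + 27 + 12)/(9*3) = -2*27/(9*3) = -4*1/2 = -2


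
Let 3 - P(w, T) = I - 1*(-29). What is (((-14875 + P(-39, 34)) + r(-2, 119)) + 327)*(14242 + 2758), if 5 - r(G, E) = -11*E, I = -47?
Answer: -224621000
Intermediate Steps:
r(G, E) = 5 + 11*E (r(G, E) = 5 - (-11)*E = 5 + 11*E)
P(w, T) = 21 (P(w, T) = 3 - (-47 - 1*(-29)) = 3 - (-47 + 29) = 3 - 1*(-18) = 3 + 18 = 21)
(((-14875 + P(-39, 34)) + r(-2, 119)) + 327)*(14242 + 2758) = (((-14875 + 21) + (5 + 11*119)) + 327)*(14242 + 2758) = ((-14854 + (5 + 1309)) + 327)*17000 = ((-14854 + 1314) + 327)*17000 = (-13540 + 327)*17000 = -13213*17000 = -224621000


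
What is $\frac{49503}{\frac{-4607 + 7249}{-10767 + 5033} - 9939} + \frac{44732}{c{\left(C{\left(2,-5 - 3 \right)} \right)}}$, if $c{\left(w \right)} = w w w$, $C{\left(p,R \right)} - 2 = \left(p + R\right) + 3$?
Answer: $- \frac{1274844410789}{28496434} \approx -44737.0$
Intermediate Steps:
$C{\left(p,R \right)} = 5 + R + p$ ($C{\left(p,R \right)} = 2 + \left(\left(p + R\right) + 3\right) = 2 + \left(\left(R + p\right) + 3\right) = 2 + \left(3 + R + p\right) = 5 + R + p$)
$c{\left(w \right)} = w^{3}$ ($c{\left(w \right)} = w^{2} w = w^{3}$)
$\frac{49503}{\frac{-4607 + 7249}{-10767 + 5033} - 9939} + \frac{44732}{c{\left(C{\left(2,-5 - 3 \right)} \right)}} = \frac{49503}{\frac{-4607 + 7249}{-10767 + 5033} - 9939} + \frac{44732}{\left(5 - 8 + 2\right)^{3}} = \frac{49503}{\frac{2642}{-5734} - 9939} + \frac{44732}{\left(5 - 8 + 2\right)^{3}} = \frac{49503}{2642 \left(- \frac{1}{5734}\right) - 9939} + \frac{44732}{\left(-1\right)^{3}} = \frac{49503}{- \frac{1321}{2867} - 9939} + \frac{44732}{-1} = \frac{49503}{- \frac{28496434}{2867}} + 44732 \left(-1\right) = 49503 \left(- \frac{2867}{28496434}\right) - 44732 = - \frac{141925101}{28496434} - 44732 = - \frac{1274844410789}{28496434}$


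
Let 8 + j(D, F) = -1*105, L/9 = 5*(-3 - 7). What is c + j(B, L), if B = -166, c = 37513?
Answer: 37400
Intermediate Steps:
L = -450 (L = 9*(5*(-3 - 7)) = 9*(5*(-10)) = 9*(-50) = -450)
j(D, F) = -113 (j(D, F) = -8 - 1*105 = -8 - 105 = -113)
c + j(B, L) = 37513 - 113 = 37400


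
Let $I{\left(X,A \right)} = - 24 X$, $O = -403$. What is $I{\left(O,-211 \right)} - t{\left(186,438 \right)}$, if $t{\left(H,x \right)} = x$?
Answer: $9234$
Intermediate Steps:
$I{\left(O,-211 \right)} - t{\left(186,438 \right)} = \left(-24\right) \left(-403\right) - 438 = 9672 - 438 = 9234$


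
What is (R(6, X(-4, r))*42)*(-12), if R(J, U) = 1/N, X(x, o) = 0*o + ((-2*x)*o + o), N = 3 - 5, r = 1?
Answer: 252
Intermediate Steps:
N = -2
X(x, o) = o - 2*o*x (X(x, o) = 0 + (-2*o*x + o) = 0 + (o - 2*o*x) = o - 2*o*x)
R(J, U) = -½ (R(J, U) = 1/(-2) = -½)
(R(6, X(-4, r))*42)*(-12) = -½*42*(-12) = -21*(-12) = 252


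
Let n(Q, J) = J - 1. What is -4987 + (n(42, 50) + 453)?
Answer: -4485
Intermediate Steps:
n(Q, J) = -1 + J
-4987 + (n(42, 50) + 453) = -4987 + ((-1 + 50) + 453) = -4987 + (49 + 453) = -4987 + 502 = -4485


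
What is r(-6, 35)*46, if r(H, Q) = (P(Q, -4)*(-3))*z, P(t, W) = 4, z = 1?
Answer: -552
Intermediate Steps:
r(H, Q) = -12 (r(H, Q) = (4*(-3))*1 = -12*1 = -12)
r(-6, 35)*46 = -12*46 = -552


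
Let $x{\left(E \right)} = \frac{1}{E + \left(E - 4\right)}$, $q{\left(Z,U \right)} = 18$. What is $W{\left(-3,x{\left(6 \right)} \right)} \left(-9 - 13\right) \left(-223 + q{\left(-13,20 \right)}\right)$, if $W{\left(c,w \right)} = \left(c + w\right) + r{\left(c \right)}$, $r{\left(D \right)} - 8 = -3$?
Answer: $\frac{38335}{4} \approx 9583.8$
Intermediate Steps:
$r{\left(D \right)} = 5$ ($r{\left(D \right)} = 8 - 3 = 5$)
$x{\left(E \right)} = \frac{1}{-4 + 2 E}$ ($x{\left(E \right)} = \frac{1}{E + \left(-4 + E\right)} = \frac{1}{-4 + 2 E}$)
$W{\left(c,w \right)} = 5 + c + w$ ($W{\left(c,w \right)} = \left(c + w\right) + 5 = 5 + c + w$)
$W{\left(-3,x{\left(6 \right)} \right)} \left(-9 - 13\right) \left(-223 + q{\left(-13,20 \right)}\right) = \left(5 - 3 + \frac{1}{2 \left(-2 + 6\right)}\right) \left(-9 - 13\right) \left(-223 + 18\right) = \left(5 - 3 + \frac{1}{2 \cdot 4}\right) \left(-9 - 13\right) \left(-205\right) = \left(5 - 3 + \frac{1}{2} \cdot \frac{1}{4}\right) \left(-22\right) \left(-205\right) = \left(5 - 3 + \frac{1}{8}\right) \left(-22\right) \left(-205\right) = \frac{17}{8} \left(-22\right) \left(-205\right) = \left(- \frac{187}{4}\right) \left(-205\right) = \frac{38335}{4}$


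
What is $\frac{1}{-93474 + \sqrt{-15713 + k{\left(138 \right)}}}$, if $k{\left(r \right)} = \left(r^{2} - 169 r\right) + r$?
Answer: $- \frac{93474}{8737408529} - \frac{i \sqrt{19853}}{8737408529} \approx -1.0698 \cdot 10^{-5} - 1.6126 \cdot 10^{-8} i$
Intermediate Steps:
$k{\left(r \right)} = r^{2} - 168 r$
$\frac{1}{-93474 + \sqrt{-15713 + k{\left(138 \right)}}} = \frac{1}{-93474 + \sqrt{-15713 + 138 \left(-168 + 138\right)}} = \frac{1}{-93474 + \sqrt{-15713 + 138 \left(-30\right)}} = \frac{1}{-93474 + \sqrt{-15713 - 4140}} = \frac{1}{-93474 + \sqrt{-19853}} = \frac{1}{-93474 + i \sqrt{19853}}$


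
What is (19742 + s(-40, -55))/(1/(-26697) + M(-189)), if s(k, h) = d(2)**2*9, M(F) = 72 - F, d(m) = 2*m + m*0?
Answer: 265448271/3483958 ≈ 76.192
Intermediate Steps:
d(m) = 2*m (d(m) = 2*m + 0 = 2*m)
s(k, h) = 144 (s(k, h) = (2*2)**2*9 = 4**2*9 = 16*9 = 144)
(19742 + s(-40, -55))/(1/(-26697) + M(-189)) = (19742 + 144)/(1/(-26697) + (72 - 1*(-189))) = 19886/(-1/26697 + (72 + 189)) = 19886/(-1/26697 + 261) = 19886/(6967916/26697) = 19886*(26697/6967916) = 265448271/3483958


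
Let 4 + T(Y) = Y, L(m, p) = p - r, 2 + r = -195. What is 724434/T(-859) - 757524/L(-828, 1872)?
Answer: -2152597158/1785547 ≈ -1205.6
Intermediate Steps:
r = -197 (r = -2 - 195 = -197)
L(m, p) = 197 + p (L(m, p) = p - 1*(-197) = p + 197 = 197 + p)
T(Y) = -4 + Y
724434/T(-859) - 757524/L(-828, 1872) = 724434/(-4 - 859) - 757524/(197 + 1872) = 724434/(-863) - 757524/2069 = 724434*(-1/863) - 757524*1/2069 = -724434/863 - 757524/2069 = -2152597158/1785547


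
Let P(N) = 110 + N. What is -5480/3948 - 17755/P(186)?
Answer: -17929705/292152 ≈ -61.371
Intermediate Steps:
-5480/3948 - 17755/P(186) = -5480/3948 - 17755/(110 + 186) = -5480*1/3948 - 17755/296 = -1370/987 - 17755*1/296 = -1370/987 - 17755/296 = -17929705/292152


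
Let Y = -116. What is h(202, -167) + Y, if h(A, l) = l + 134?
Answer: -149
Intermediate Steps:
h(A, l) = 134 + l
h(202, -167) + Y = (134 - 167) - 116 = -33 - 116 = -149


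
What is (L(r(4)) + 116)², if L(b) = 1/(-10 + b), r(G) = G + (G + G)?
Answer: 54289/4 ≈ 13572.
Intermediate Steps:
r(G) = 3*G (r(G) = G + 2*G = 3*G)
(L(r(4)) + 116)² = (1/(-10 + 3*4) + 116)² = (1/(-10 + 12) + 116)² = (1/2 + 116)² = (½ + 116)² = (233/2)² = 54289/4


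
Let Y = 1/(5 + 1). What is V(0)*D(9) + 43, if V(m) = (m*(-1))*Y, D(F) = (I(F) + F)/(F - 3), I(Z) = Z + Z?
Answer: 43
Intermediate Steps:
Y = ⅙ (Y = 1/6 = ⅙ ≈ 0.16667)
I(Z) = 2*Z
D(F) = 3*F/(-3 + F) (D(F) = (2*F + F)/(F - 3) = (3*F)/(-3 + F) = 3*F/(-3 + F))
V(m) = -m/6 (V(m) = (m*(-1))*(⅙) = -m*(⅙) = -m/6)
V(0)*D(9) + 43 = (-⅙*0)*(3*9/(-3 + 9)) + 43 = 0*(3*9/6) + 43 = 0*(3*9*(⅙)) + 43 = 0*(9/2) + 43 = 0 + 43 = 43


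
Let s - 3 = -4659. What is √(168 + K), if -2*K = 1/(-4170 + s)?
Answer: √13086914781/8826 ≈ 12.961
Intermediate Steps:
s = -4656 (s = 3 - 4659 = -4656)
K = 1/17652 (K = -1/(2*(-4170 - 4656)) = -½/(-8826) = -½*(-1/8826) = 1/17652 ≈ 5.6651e-5)
√(168 + K) = √(168 + 1/17652) = √(2965537/17652) = √13086914781/8826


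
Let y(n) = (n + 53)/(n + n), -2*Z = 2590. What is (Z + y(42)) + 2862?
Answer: 131723/84 ≈ 1568.1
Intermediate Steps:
Z = -1295 (Z = -1/2*2590 = -1295)
y(n) = (53 + n)/(2*n) (y(n) = (53 + n)/((2*n)) = (53 + n)*(1/(2*n)) = (53 + n)/(2*n))
(Z + y(42)) + 2862 = (-1295 + (1/2)*(53 + 42)/42) + 2862 = (-1295 + (1/2)*(1/42)*95) + 2862 = (-1295 + 95/84) + 2862 = -108685/84 + 2862 = 131723/84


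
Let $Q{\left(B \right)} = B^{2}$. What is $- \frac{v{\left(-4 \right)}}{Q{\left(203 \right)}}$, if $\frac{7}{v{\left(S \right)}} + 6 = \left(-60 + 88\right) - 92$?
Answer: $\frac{1}{412090} \approx 2.4267 \cdot 10^{-6}$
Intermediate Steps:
$v{\left(S \right)} = - \frac{1}{10}$ ($v{\left(S \right)} = \frac{7}{-6 + \left(\left(-60 + 88\right) - 92\right)} = \frac{7}{-6 + \left(28 - 92\right)} = \frac{7}{-6 - 64} = \frac{7}{-70} = 7 \left(- \frac{1}{70}\right) = - \frac{1}{10}$)
$- \frac{v{\left(-4 \right)}}{Q{\left(203 \right)}} = - \frac{-1}{10 \cdot 203^{2}} = - \frac{-1}{10 \cdot 41209} = \left(-1\right) \left(- \frac{1}{412090}\right) = \frac{1}{412090}$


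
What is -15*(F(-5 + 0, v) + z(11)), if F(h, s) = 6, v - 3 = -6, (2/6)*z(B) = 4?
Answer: -270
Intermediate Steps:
z(B) = 12 (z(B) = 3*4 = 12)
v = -3 (v = 3 - 6 = -3)
-15*(F(-5 + 0, v) + z(11)) = -15*(6 + 12) = -15*18 = -270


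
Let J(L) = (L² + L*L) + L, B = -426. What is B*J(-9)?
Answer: -65178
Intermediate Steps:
J(L) = L + 2*L² (J(L) = (L² + L²) + L = 2*L² + L = L + 2*L²)
B*J(-9) = -(-3834)*(1 + 2*(-9)) = -(-3834)*(1 - 18) = -(-3834)*(-17) = -426*153 = -65178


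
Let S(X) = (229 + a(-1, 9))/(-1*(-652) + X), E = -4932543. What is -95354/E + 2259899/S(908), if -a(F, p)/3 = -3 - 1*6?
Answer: 310524936673849/22548768 ≈ 1.3771e+7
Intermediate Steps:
a(F, p) = 27 (a(F, p) = -3*(-3 - 1*6) = -3*(-3 - 6) = -3*(-9) = 27)
S(X) = 256/(652 + X) (S(X) = (229 + 27)/(-1*(-652) + X) = 256/(652 + X))
-95354/E + 2259899/S(908) = -95354/(-4932543) + 2259899/((256/(652 + 908))) = -95354*(-1/4932543) + 2259899/((256/1560)) = 13622/704649 + 2259899/((256*(1/1560))) = 13622/704649 + 2259899/(32/195) = 13622/704649 + 2259899*(195/32) = 13622/704649 + 440680305/32 = 310524936673849/22548768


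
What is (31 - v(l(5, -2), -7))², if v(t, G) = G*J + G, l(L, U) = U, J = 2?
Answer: 2704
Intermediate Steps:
v(t, G) = 3*G (v(t, G) = G*2 + G = 2*G + G = 3*G)
(31 - v(l(5, -2), -7))² = (31 - 3*(-7))² = (31 - 1*(-21))² = (31 + 21)² = 52² = 2704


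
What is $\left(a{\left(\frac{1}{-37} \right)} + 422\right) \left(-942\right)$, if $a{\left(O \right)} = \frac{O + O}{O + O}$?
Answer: $-398466$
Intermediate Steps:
$a{\left(O \right)} = 1$ ($a{\left(O \right)} = \frac{2 O}{2 O} = 2 O \frac{1}{2 O} = 1$)
$\left(a{\left(\frac{1}{-37} \right)} + 422\right) \left(-942\right) = \left(1 + 422\right) \left(-942\right) = 423 \left(-942\right) = -398466$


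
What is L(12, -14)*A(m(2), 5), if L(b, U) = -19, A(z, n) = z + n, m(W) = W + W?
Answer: -171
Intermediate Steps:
m(W) = 2*W
A(z, n) = n + z
L(12, -14)*A(m(2), 5) = -19*(5 + 2*2) = -19*(5 + 4) = -19*9 = -171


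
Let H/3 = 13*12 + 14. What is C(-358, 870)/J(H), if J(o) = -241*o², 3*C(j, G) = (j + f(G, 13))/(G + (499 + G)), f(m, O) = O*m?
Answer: -2738/105262274925 ≈ -2.6011e-8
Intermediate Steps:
C(j, G) = (j + 13*G)/(3*(499 + 2*G)) (C(j, G) = ((j + 13*G)/(G + (499 + G)))/3 = ((j + 13*G)/(499 + 2*G))/3 = (j + 13*G)/(3*(499 + 2*G)))
H = 510 (H = 3*(13*12 + 14) = 3*(156 + 14) = 3*170 = 510)
C(-358, 870)/J(H) = ((-358 + 13*870)/(3*(499 + 2*870)))/((-241*510²)) = ((-358 + 11310)/(3*(499 + 1740)))/((-241*260100)) = ((⅓)*10952/2239)/(-62684100) = ((⅓)*(1/2239)*10952)*(-1/62684100) = (10952/6717)*(-1/62684100) = -2738/105262274925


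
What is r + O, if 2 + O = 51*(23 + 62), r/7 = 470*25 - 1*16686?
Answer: -30219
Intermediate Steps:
r = -34552 (r = 7*(470*25 - 1*16686) = 7*(11750 - 16686) = 7*(-4936) = -34552)
O = 4333 (O = -2 + 51*(23 + 62) = -2 + 51*85 = -2 + 4335 = 4333)
r + O = -34552 + 4333 = -30219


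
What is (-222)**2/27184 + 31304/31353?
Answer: 85577471/30439284 ≈ 2.8114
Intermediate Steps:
(-222)**2/27184 + 31304/31353 = 49284*(1/27184) + 31304*(1/31353) = 12321/6796 + 4472/4479 = 85577471/30439284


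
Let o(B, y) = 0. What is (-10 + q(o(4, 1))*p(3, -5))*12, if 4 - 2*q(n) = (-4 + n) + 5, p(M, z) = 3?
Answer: -66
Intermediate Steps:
q(n) = 3/2 - n/2 (q(n) = 2 - ((-4 + n) + 5)/2 = 2 - (1 + n)/2 = 2 + (-½ - n/2) = 3/2 - n/2)
(-10 + q(o(4, 1))*p(3, -5))*12 = (-10 + (3/2 - ½*0)*3)*12 = (-10 + (3/2 + 0)*3)*12 = (-10 + (3/2)*3)*12 = (-10 + 9/2)*12 = -11/2*12 = -66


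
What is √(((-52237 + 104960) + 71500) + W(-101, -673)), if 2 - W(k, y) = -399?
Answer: 4*√7789 ≈ 353.02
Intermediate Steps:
W(k, y) = 401 (W(k, y) = 2 - 1*(-399) = 2 + 399 = 401)
√(((-52237 + 104960) + 71500) + W(-101, -673)) = √(((-52237 + 104960) + 71500) + 401) = √((52723 + 71500) + 401) = √(124223 + 401) = √124624 = 4*√7789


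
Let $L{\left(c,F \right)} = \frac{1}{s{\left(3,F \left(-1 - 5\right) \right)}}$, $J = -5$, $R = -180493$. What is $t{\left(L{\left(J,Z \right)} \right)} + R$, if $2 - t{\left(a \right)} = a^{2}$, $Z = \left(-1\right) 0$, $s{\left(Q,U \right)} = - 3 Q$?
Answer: $- \frac{14619772}{81} \approx -1.8049 \cdot 10^{5}$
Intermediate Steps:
$Z = 0$
$L{\left(c,F \right)} = - \frac{1}{9}$ ($L{\left(c,F \right)} = \frac{1}{\left(-3\right) 3} = \frac{1}{-9} = - \frac{1}{9}$)
$t{\left(a \right)} = 2 - a^{2}$
$t{\left(L{\left(J,Z \right)} \right)} + R = \left(2 - \left(- \frac{1}{9}\right)^{2}\right) - 180493 = \left(2 - \frac{1}{81}\right) - 180493 = \frac{161}{81} - 180493 = - \frac{14619772}{81}$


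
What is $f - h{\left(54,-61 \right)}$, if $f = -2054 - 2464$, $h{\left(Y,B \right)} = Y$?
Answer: $-4572$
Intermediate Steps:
$f = -4518$ ($f = -2054 - 2464 = -4518$)
$f - h{\left(54,-61 \right)} = -4518 - 54 = -4572$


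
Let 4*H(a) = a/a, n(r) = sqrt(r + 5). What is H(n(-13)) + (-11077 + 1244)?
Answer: -39331/4 ≈ -9832.8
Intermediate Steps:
n(r) = sqrt(5 + r)
H(a) = 1/4 (H(a) = (a/a)/4 = (1/4)*1 = 1/4)
H(n(-13)) + (-11077 + 1244) = 1/4 + (-11077 + 1244) = 1/4 - 9833 = -39331/4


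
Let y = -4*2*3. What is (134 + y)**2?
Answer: 12100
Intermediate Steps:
y = -24 (y = -8*3 = -24)
(134 + y)**2 = (134 - 24)**2 = 110**2 = 12100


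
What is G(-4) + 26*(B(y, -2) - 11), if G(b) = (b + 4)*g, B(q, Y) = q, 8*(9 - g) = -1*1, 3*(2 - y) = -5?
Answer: -572/3 ≈ -190.67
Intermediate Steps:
y = 11/3 (y = 2 - ⅓*(-5) = 2 + 5/3 = 11/3 ≈ 3.6667)
g = 73/8 (g = 9 - (-1)/8 = 9 - ⅛*(-1) = 9 + ⅛ = 73/8 ≈ 9.1250)
G(b) = 73/2 + 73*b/8 (G(b) = (b + 4)*(73/8) = (4 + b)*(73/8) = 73/2 + 73*b/8)
G(-4) + 26*(B(y, -2) - 11) = (73/2 + (73/8)*(-4)) + 26*(11/3 - 11) = (73/2 - 73/2) + 26*(-22/3) = 0 - 572/3 = -572/3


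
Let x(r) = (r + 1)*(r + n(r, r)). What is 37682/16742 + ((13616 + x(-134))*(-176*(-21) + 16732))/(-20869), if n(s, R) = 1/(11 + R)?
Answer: -661220615497549/21487411077 ≈ -30772.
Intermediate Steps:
x(r) = (1 + r)*(r + 1/(11 + r)) (x(r) = (r + 1)*(r + 1/(11 + r)) = (1 + r)*(r + 1/(11 + r)))
37682/16742 + ((13616 + x(-134))*(-176*(-21) + 16732))/(-20869) = 37682/16742 + ((13616 + (1 - 134 - 134*(1 - 134)*(11 - 134))/(11 - 134))*(-176*(-21) + 16732))/(-20869) = 37682*(1/16742) + ((13616 + (1 - 134 - 134*(-133)*(-123))/(-123))*(3696 + 16732))*(-1/20869) = 18841/8371 + ((13616 - (1 - 134 - 2192106)/123)*20428)*(-1/20869) = 18841/8371 + ((13616 - 1/123*(-2192239))*20428)*(-1/20869) = 18841/8371 + ((13616 + 2192239/123)*20428)*(-1/20869) = 18841/8371 + ((3867007/123)*20428)*(-1/20869) = 18841/8371 + (78995218996/123)*(-1/20869) = 18841/8371 - 78995218996/2566887 = -661220615497549/21487411077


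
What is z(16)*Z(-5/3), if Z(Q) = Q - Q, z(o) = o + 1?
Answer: 0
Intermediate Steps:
z(o) = 1 + o
Z(Q) = 0
z(16)*Z(-5/3) = (1 + 16)*0 = 17*0 = 0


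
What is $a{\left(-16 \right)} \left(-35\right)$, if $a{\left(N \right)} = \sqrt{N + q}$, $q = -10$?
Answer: $- 35 i \sqrt{26} \approx - 178.47 i$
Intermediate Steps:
$a{\left(N \right)} = \sqrt{-10 + N}$ ($a{\left(N \right)} = \sqrt{N - 10} = \sqrt{-10 + N}$)
$a{\left(-16 \right)} \left(-35\right) = \sqrt{-10 - 16} \left(-35\right) = \sqrt{-26} \left(-35\right) = i \sqrt{26} \left(-35\right) = - 35 i \sqrt{26}$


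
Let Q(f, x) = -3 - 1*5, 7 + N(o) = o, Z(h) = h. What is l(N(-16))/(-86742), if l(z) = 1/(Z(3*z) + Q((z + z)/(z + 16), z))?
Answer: 1/6679134 ≈ 1.4972e-7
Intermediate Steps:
N(o) = -7 + o
Q(f, x) = -8 (Q(f, x) = -3 - 5 = -8)
l(z) = 1/(-8 + 3*z) (l(z) = 1/(3*z - 8) = 1/(-8 + 3*z))
l(N(-16))/(-86742) = 1/((-8 + 3*(-7 - 16))*(-86742)) = -1/86742/(-8 + 3*(-23)) = -1/86742/(-8 - 69) = -1/86742/(-77) = -1/77*(-1/86742) = 1/6679134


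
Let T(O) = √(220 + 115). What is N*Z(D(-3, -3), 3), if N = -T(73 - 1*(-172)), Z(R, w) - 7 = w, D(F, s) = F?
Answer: -10*√335 ≈ -183.03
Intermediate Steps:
Z(R, w) = 7 + w
T(O) = √335
N = -√335 ≈ -18.303
N*Z(D(-3, -3), 3) = (-√335)*(7 + 3) = -√335*10 = -10*√335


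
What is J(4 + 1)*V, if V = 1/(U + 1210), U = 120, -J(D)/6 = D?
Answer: -3/133 ≈ -0.022556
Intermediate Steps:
J(D) = -6*D
V = 1/1330 (V = 1/(120 + 1210) = 1/1330 ≈ 0.00075188)
J(4 + 1)*V = -6*(4 + 1)*(1/1330) = -6*5*(1/1330) = -30*1/1330 = -3/133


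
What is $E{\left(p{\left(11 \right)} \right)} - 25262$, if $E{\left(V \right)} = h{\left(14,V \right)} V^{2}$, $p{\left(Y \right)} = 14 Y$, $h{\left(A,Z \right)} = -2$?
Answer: $-72694$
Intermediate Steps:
$E{\left(V \right)} = - 2 V^{2}$
$E{\left(p{\left(11 \right)} \right)} - 25262 = - 2 \left(14 \cdot 11\right)^{2} - 25262 = - 2 \cdot 154^{2} - 25262 = \left(-2\right) 23716 - 25262 = -47432 - 25262 = -72694$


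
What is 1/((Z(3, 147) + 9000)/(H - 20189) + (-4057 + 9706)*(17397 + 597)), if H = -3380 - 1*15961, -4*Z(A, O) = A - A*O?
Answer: 79060/8036299242141 ≈ 9.8379e-9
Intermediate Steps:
Z(A, O) = -A/4 + A*O/4 (Z(A, O) = -(A - A*O)/4 = -A/4 + A*O/4)
H = -19341 (H = -3380 - 15961 = -19341)
1/((Z(3, 147) + 9000)/(H - 20189) + (-4057 + 9706)*(17397 + 597)) = 1/(((¼)*3*(-1 + 147) + 9000)/(-19341 - 20189) + (-4057 + 9706)*(17397 + 597)) = 1/(((¼)*3*146 + 9000)/(-39530) + 5649*17994) = 1/((219/2 + 9000)*(-1/39530) + 101648106) = 1/((18219/2)*(-1/39530) + 101648106) = 1/(-18219/79060 + 101648106) = 1/(8036299242141/79060) = 79060/8036299242141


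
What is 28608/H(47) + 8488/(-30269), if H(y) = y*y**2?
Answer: -15314072/3142618387 ≈ -0.0048730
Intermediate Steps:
H(y) = y**3
28608/H(47) + 8488/(-30269) = 28608/(47**3) + 8488/(-30269) = 28608/103823 + 8488*(-1/30269) = 28608*(1/103823) - 8488/30269 = 28608/103823 - 8488/30269 = -15314072/3142618387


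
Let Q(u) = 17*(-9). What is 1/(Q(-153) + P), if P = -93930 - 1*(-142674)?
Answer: 1/48591 ≈ 2.0580e-5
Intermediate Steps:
P = 48744 (P = -93930 + 142674 = 48744)
Q(u) = -153
1/(Q(-153) + P) = 1/(-153 + 48744) = 1/48591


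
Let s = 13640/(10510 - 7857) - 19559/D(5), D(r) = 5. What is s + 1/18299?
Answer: -948287599008/242736235 ≈ -3906.7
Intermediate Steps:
s = -51821827/13265 (s = 13640/(10510 - 7857) - 19559/5 = 13640/2653 - 19559*⅕ = 13640*(1/2653) - 19559/5 = 13640/2653 - 19559/5 = -51821827/13265 ≈ -3906.7)
s + 1/18299 = -51821827/13265 + 1/18299 = -948287599008/242736235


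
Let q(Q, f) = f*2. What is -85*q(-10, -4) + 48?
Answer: 728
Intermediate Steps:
q(Q, f) = 2*f
-85*q(-10, -4) + 48 = -170*(-4) + 48 = -85*(-8) + 48 = 680 + 48 = 728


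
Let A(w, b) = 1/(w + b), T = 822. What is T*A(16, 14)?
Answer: 137/5 ≈ 27.400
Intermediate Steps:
A(w, b) = 1/(b + w)
T*A(16, 14) = 822/(14 + 16) = 822/30 = 822*(1/30) = 137/5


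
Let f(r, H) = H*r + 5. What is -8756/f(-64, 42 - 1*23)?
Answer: 8756/1211 ≈ 7.2304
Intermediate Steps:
f(r, H) = 5 + H*r
-8756/f(-64, 42 - 1*23) = -8756/(5 + (42 - 1*23)*(-64)) = -8756/(5 + (42 - 23)*(-64)) = -8756/(5 + 19*(-64)) = -8756/(5 - 1216) = -8756/(-1211) = -8756*(-1/1211) = 8756/1211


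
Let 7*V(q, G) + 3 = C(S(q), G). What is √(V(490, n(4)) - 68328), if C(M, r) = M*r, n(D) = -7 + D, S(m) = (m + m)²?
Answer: I*√23516493/7 ≈ 692.77*I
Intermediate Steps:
S(m) = 4*m² (S(m) = (2*m)² = 4*m²)
V(q, G) = -3/7 + 4*G*q²/7 (V(q, G) = -3/7 + ((4*q²)*G)/7 = -3/7 + (4*G*q²)/7 = -3/7 + 4*G*q²/7)
√(V(490, n(4)) - 68328) = √((-3/7 + (4/7)*(-7 + 4)*490²) - 68328) = √((-3/7 + (4/7)*(-3)*240100) - 68328) = √((-3/7 - 411600) - 68328) = √(-2881203/7 - 68328) = √(-3359499/7) = I*√23516493/7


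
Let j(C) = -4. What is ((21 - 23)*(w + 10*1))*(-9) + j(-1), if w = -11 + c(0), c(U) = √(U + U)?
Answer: -22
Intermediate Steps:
c(U) = √2*√U (c(U) = √(2*U) = √2*√U)
w = -11 (w = -11 + √2*√0 = -11 + √2*0 = -11 + 0 = -11)
((21 - 23)*(w + 10*1))*(-9) + j(-1) = ((21 - 23)*(-11 + 10*1))*(-9) - 4 = -2*(-11 + 10)*(-9) - 4 = -2*(-1)*(-9) - 4 = 2*(-9) - 4 = -18 - 4 = -22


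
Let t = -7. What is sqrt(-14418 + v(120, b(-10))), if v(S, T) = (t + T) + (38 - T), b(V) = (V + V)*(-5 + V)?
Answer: I*sqrt(14387) ≈ 119.95*I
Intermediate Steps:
b(V) = 2*V*(-5 + V) (b(V) = (2*V)*(-5 + V) = 2*V*(-5 + V))
v(S, T) = 31 (v(S, T) = (-7 + T) + (38 - T) = 31)
sqrt(-14418 + v(120, b(-10))) = sqrt(-14418 + 31) = sqrt(-14387) = I*sqrt(14387)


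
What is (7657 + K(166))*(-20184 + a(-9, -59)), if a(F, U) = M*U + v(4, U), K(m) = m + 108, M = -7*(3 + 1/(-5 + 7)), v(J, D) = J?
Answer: -297166639/2 ≈ -1.4858e+8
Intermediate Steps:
M = -49/2 (M = -7*(3 + 1/2) = -7*(3 + ½) = -7*7/2 = -49/2 ≈ -24.500)
K(m) = 108 + m
a(F, U) = 4 - 49*U/2 (a(F, U) = -49*U/2 + 4 = 4 - 49*U/2)
(7657 + K(166))*(-20184 + a(-9, -59)) = (7657 + (108 + 166))*(-20184 + (4 - 49/2*(-59))) = (7657 + 274)*(-20184 + (4 + 2891/2)) = 7931*(-20184 + 2899/2) = 7931*(-37469/2) = -297166639/2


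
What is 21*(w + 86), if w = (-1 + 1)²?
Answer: 1806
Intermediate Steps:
w = 0 (w = 0² = 0)
21*(w + 86) = 21*(0 + 86) = 21*86 = 1806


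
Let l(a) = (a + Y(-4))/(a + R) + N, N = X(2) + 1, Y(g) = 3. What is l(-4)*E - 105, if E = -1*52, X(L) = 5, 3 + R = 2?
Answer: -2137/5 ≈ -427.40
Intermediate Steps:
R = -1 (R = -3 + 2 = -1)
N = 6 (N = 5 + 1 = 6)
E = -52
l(a) = 6 + (3 + a)/(-1 + a) (l(a) = (a + 3)/(a - 1) + 6 = (3 + a)/(-1 + a) + 6 = 6 + (3 + a)/(-1 + a))
l(-4)*E - 105 = ((-3 + 7*(-4))/(-1 - 4))*(-52) - 105 = ((-3 - 28)/(-5))*(-52) - 105 = -⅕*(-31)*(-52) - 105 = (31/5)*(-52) - 105 = -1612/5 - 105 = -2137/5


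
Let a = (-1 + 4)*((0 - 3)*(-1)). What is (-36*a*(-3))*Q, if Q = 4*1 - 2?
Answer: 1944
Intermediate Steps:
Q = 2 (Q = 4 - 2 = 2)
a = 9 (a = 3*(-3*(-1)) = 3*3 = 9)
(-36*a*(-3))*Q = -324*(-3)*2 = -36*(-27)*2 = 972*2 = 1944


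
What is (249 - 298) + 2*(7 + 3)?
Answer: -29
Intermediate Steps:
(249 - 298) + 2*(7 + 3) = -49 + 2*10 = -49 + 20 = -29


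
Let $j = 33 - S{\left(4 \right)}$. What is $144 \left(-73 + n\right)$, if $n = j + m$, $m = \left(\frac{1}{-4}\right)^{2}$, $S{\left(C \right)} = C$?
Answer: $-6327$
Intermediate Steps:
$j = 29$ ($j = 33 - 4 = 29$)
$m = \frac{1}{16}$ ($m = \left(- \frac{1}{4}\right)^{2} = \frac{1}{16} \approx 0.0625$)
$n = \frac{465}{16}$ ($n = 29 + \frac{1}{16} = \frac{465}{16} \approx 29.063$)
$144 \left(-73 + n\right) = 144 \left(-73 + \frac{465}{16}\right) = 144 \left(- \frac{703}{16}\right) = -6327$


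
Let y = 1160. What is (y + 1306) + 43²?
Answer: 4315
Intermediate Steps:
(y + 1306) + 43² = (1160 + 1306) + 43² = 2466 + 1849 = 4315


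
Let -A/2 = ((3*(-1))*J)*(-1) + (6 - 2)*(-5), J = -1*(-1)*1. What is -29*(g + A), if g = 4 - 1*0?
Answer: -1102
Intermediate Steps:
J = 1 (J = 1*1 = 1)
A = 34 (A = -2*(((3*(-1))*1)*(-1) + (6 - 2)*(-5)) = -2*(-3*1*(-1) + 4*(-5)) = -2*(-3*(-1) - 20) = -2*(3 - 20) = -2*(-17) = 34)
g = 4 (g = 4 + 0 = 4)
-29*(g + A) = -29*(4 + 34) = -29*38 = -1102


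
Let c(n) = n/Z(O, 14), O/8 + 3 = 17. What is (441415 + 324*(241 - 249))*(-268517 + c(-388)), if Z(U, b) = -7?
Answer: -117807112159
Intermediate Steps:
O = 112 (O = -24 + 8*17 = -24 + 136 = 112)
c(n) = -n/7 (c(n) = n/(-7) = n*(-⅐) = -n/7)
(441415 + 324*(241 - 249))*(-268517 + c(-388)) = (441415 + 324*(241 - 249))*(-268517 - ⅐*(-388)) = (441415 + 324*(-8))*(-268517 + 388/7) = (441415 - 2592)*(-1879231/7) = 438823*(-1879231/7) = -117807112159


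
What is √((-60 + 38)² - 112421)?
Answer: I*√111937 ≈ 334.57*I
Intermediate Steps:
√((-60 + 38)² - 112421) = √((-22)² - 112421) = √(484 - 112421) = √(-111937) = I*√111937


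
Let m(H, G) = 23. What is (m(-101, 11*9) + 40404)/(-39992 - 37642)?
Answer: -40427/77634 ≈ -0.52074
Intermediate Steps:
(m(-101, 11*9) + 40404)/(-39992 - 37642) = (23 + 40404)/(-39992 - 37642) = 40427/(-77634) = 40427*(-1/77634) = -40427/77634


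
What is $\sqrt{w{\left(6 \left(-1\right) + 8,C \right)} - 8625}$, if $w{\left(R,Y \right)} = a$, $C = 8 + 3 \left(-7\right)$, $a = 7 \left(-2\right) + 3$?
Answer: $2 i \sqrt{2159} \approx 92.93 i$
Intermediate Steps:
$a = -11$ ($a = -14 + 3 = -11$)
$C = -13$ ($C = 8 - 21 = -13$)
$w{\left(R,Y \right)} = -11$
$\sqrt{w{\left(6 \left(-1\right) + 8,C \right)} - 8625} = \sqrt{-11 - 8625} = \sqrt{-8636} = 2 i \sqrt{2159}$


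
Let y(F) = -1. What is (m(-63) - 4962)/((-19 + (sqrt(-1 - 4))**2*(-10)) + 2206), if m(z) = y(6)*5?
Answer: -4967/2237 ≈ -2.2204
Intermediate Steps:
m(z) = -5 (m(z) = -1*5 = -5)
(m(-63) - 4962)/((-19 + (sqrt(-1 - 4))**2*(-10)) + 2206) = (-5 - 4962)/((-19 + (sqrt(-1 - 4))**2*(-10)) + 2206) = -4967/((-19 + (sqrt(-5))**2*(-10)) + 2206) = -4967/((-19 + (I*sqrt(5))**2*(-10)) + 2206) = -4967/((-19 - 5*(-10)) + 2206) = -4967/((-19 + 50) + 2206) = -4967/(31 + 2206) = -4967/2237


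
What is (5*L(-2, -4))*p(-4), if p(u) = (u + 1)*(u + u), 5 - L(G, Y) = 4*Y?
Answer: 2520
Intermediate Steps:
L(G, Y) = 5 - 4*Y
p(u) = 2*u*(1 + u) (p(u) = (1 + u)*(2*u) = 2*u*(1 + u))
(5*L(-2, -4))*p(-4) = (5*(5 - 4*(-4)))*(2*(-4)*(1 - 4)) = (5*(5 + 16))*(2*(-4)*(-3)) = (5*21)*24 = 105*24 = 2520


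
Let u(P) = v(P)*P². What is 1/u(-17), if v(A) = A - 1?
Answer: -1/5202 ≈ -0.00019223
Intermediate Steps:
v(A) = -1 + A
u(P) = P²*(-1 + P) (u(P) = (-1 + P)*P² = P²*(-1 + P))
1/u(-17) = 1/((-17)²*(-1 - 17)) = 1/(289*(-18)) = 1/(-5202) = -1/5202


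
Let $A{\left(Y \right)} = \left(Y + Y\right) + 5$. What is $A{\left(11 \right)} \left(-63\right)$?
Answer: $-1701$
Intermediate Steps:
$A{\left(Y \right)} = 5 + 2 Y$ ($A{\left(Y \right)} = 2 Y + 5 = 5 + 2 Y$)
$A{\left(11 \right)} \left(-63\right) = \left(5 + 2 \cdot 11\right) \left(-63\right) = \left(5 + 22\right) \left(-63\right) = 27 \left(-63\right) = -1701$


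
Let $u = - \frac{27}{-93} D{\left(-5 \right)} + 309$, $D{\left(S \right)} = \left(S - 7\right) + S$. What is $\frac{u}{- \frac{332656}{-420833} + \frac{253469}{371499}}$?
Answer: $\frac{1473651778475142}{7137734221651} \approx 206.46$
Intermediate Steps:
$D{\left(S \right)} = -7 + 2 S$ ($D{\left(S \right)} = \left(-7 + S\right) + S = -7 + 2 S$)
$u = \frac{9426}{31}$ ($u = - \frac{27}{-93} \left(-7 + 2 \left(-5\right)\right) + 309 = \left(-27\right) \left(- \frac{1}{93}\right) \left(-7 - 10\right) + 309 = \frac{9}{31} \left(-17\right) + 309 = - \frac{153}{31} + 309 = \frac{9426}{31} \approx 304.06$)
$\frac{u}{- \frac{332656}{-420833} + \frac{253469}{371499}} = \frac{9426}{31 \left(- \frac{332656}{-420833} + \frac{253469}{371499}\right)} = \frac{9426}{31 \left(\left(-332656\right) \left(- \frac{1}{420833}\right) + 253469 \cdot \frac{1}{371499}\right)} = \frac{9426}{31 \left(\frac{332656}{420833} + \frac{253469}{371499}\right)} = \frac{9426}{31 \cdot \frac{230249491021}{156339038667}} = \frac{9426}{31} \cdot \frac{156339038667}{230249491021} = \frac{1473651778475142}{7137734221651}$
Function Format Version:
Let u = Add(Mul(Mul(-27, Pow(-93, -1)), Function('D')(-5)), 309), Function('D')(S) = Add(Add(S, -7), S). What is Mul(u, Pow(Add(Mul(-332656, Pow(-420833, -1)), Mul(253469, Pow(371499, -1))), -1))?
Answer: Rational(1473651778475142, 7137734221651) ≈ 206.46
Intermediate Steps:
Function('D')(S) = Add(-7, Mul(2, S)) (Function('D')(S) = Add(Add(-7, S), S) = Add(-7, Mul(2, S)))
u = Rational(9426, 31) (u = Add(Mul(Mul(-27, Pow(-93, -1)), Add(-7, Mul(2, -5))), 309) = Add(Mul(Mul(-27, Rational(-1, 93)), Add(-7, -10)), 309) = Add(Mul(Rational(9, 31), -17), 309) = Add(Rational(-153, 31), 309) = Rational(9426, 31) ≈ 304.06)
Mul(u, Pow(Add(Mul(-332656, Pow(-420833, -1)), Mul(253469, Pow(371499, -1))), -1)) = Mul(Rational(9426, 31), Pow(Add(Mul(-332656, Pow(-420833, -1)), Mul(253469, Pow(371499, -1))), -1)) = Mul(Rational(9426, 31), Pow(Add(Mul(-332656, Rational(-1, 420833)), Mul(253469, Rational(1, 371499))), -1)) = Mul(Rational(9426, 31), Pow(Add(Rational(332656, 420833), Rational(253469, 371499)), -1)) = Mul(Rational(9426, 31), Pow(Rational(230249491021, 156339038667), -1)) = Mul(Rational(9426, 31), Rational(156339038667, 230249491021)) = Rational(1473651778475142, 7137734221651)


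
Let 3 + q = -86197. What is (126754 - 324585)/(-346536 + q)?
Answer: 197831/432736 ≈ 0.45716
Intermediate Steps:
q = -86200 (q = -3 - 86197 = -86200)
(126754 - 324585)/(-346536 + q) = (126754 - 324585)/(-346536 - 86200) = -197831/(-432736) = -197831*(-1/432736) = 197831/432736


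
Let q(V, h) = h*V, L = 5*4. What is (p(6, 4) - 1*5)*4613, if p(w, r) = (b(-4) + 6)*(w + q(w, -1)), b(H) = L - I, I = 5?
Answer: -23065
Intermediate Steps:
L = 20
q(V, h) = V*h
b(H) = 15 (b(H) = 20 - 1*5 = 20 - 5 = 15)
p(w, r) = 0 (p(w, r) = (15 + 6)*(w + w*(-1)) = 21*(w - w) = 21*0 = 0)
(p(6, 4) - 1*5)*4613 = (0 - 1*5)*4613 = (0 - 5)*4613 = -5*4613 = -23065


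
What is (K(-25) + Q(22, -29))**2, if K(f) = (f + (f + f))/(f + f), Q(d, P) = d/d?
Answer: 25/4 ≈ 6.2500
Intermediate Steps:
Q(d, P) = 1
K(f) = 3/2 (K(f) = (f + 2*f)/((2*f)) = (3*f)*(1/(2*f)) = 3/2)
(K(-25) + Q(22, -29))**2 = (3/2 + 1)**2 = (5/2)**2 = 25/4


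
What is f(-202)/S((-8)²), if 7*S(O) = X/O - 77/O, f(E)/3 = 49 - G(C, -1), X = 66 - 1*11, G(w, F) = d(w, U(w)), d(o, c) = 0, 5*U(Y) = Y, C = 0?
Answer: -32928/11 ≈ -2993.5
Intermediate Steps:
U(Y) = Y/5
G(w, F) = 0
X = 55 (X = 66 - 11 = 55)
f(E) = 147 (f(E) = 3*(49 - 1*0) = 3*(49 + 0) = 3*49 = 147)
S(O) = -22/(7*O) (S(O) = (55/O - 77/O)/7 = (-22/O)/7 = -22/(7*O))
f(-202)/S((-8)²) = 147/((-22/(7*((-8)²)))) = 147/((-22/7/64)) = 147/((-22/7*1/64)) = 147/(-11/224) = 147*(-224/11) = -32928/11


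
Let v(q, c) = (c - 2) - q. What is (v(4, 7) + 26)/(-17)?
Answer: -27/17 ≈ -1.5882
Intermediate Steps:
v(q, c) = -2 + c - q (v(q, c) = (-2 + c) - q = -2 + c - q)
(v(4, 7) + 26)/(-17) = ((-2 + 7 - 1*4) + 26)/(-17) = ((-2 + 7 - 4) + 26)*(-1/17) = (1 + 26)*(-1/17) = 27*(-1/17) = -27/17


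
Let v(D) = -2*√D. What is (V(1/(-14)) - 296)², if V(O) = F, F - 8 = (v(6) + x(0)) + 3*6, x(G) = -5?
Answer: 75649 + 1100*√6 ≈ 78344.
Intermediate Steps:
F = 21 - 2*√6 (F = 8 + ((-2*√6 - 5) + 3*6) = 8 + ((-5 - 2*√6) + 18) = 8 + (13 - 2*√6) = 21 - 2*√6 ≈ 16.101)
V(O) = 21 - 2*√6
(V(1/(-14)) - 296)² = ((21 - 2*√6) - 296)² = (-275 - 2*√6)²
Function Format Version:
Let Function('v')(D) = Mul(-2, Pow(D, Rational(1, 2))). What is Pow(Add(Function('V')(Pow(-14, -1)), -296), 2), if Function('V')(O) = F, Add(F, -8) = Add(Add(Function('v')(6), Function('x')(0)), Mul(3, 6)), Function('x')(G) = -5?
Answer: Add(75649, Mul(1100, Pow(6, Rational(1, 2)))) ≈ 78344.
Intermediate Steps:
F = Add(21, Mul(-2, Pow(6, Rational(1, 2)))) (F = Add(8, Add(Add(Mul(-2, Pow(6, Rational(1, 2))), -5), Mul(3, 6))) = Add(8, Add(Add(-5, Mul(-2, Pow(6, Rational(1, 2)))), 18)) = Add(8, Add(13, Mul(-2, Pow(6, Rational(1, 2))))) = Add(21, Mul(-2, Pow(6, Rational(1, 2)))) ≈ 16.101)
Function('V')(O) = Add(21, Mul(-2, Pow(6, Rational(1, 2))))
Pow(Add(Function('V')(Pow(-14, -1)), -296), 2) = Pow(Add(Add(21, Mul(-2, Pow(6, Rational(1, 2)))), -296), 2) = Pow(Add(-275, Mul(-2, Pow(6, Rational(1, 2)))), 2)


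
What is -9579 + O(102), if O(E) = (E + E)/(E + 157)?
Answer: -2480757/259 ≈ -9578.2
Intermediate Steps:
O(E) = 2*E/(157 + E) (O(E) = (2*E)/(157 + E) = 2*E/(157 + E))
-9579 + O(102) = -9579 + 2*102/(157 + 102) = -9579 + 2*102/259 = -9579 + 2*102*(1/259) = -9579 + 204/259 = -2480757/259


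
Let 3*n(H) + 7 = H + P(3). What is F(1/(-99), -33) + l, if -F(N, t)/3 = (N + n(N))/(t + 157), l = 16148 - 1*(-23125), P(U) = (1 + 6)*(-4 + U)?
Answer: 241058369/6138 ≈ 39273.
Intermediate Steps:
P(U) = -28 + 7*U (P(U) = 7*(-4 + U) = -28 + 7*U)
l = 39273 (l = 16148 + 23125 = 39273)
n(H) = -14/3 + H/3 (n(H) = -7/3 + (H + (-28 + 7*3))/3 = -7/3 + (H + (-28 + 21))/3 = -7/3 + (H - 7)/3 = -7/3 + (-7 + H)/3 = -7/3 + (-7/3 + H/3) = -14/3 + H/3)
F(N, t) = -3*(-14/3 + 4*N/3)/(157 + t) (F(N, t) = -3*(N + (-14/3 + N/3))/(t + 157) = -3*(-14/3 + 4*N/3)/(157 + t))
F(1/(-99), -33) + l = 2*(7 - 2/(-99))/(157 - 33) + 39273 = 2*(7 - 2*(-1/99))/124 + 39273 = 2*(1/124)*(7 + 2/99) + 39273 = 2*(1/124)*(695/99) + 39273 = 695/6138 + 39273 = 241058369/6138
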